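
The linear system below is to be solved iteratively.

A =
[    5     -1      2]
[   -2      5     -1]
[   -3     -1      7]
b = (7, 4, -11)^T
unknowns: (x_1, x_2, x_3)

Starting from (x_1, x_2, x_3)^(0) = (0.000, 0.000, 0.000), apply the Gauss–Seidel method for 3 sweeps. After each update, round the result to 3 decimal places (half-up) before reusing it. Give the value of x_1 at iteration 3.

1.894

Iteration 1:
  x_1 = (7 - (-1)·0.000 - (2)·0.000) / (5) = 1.400
  x_2 = (4 - (-2)·1.400 - (-1)·0.000) / (5) = 1.360
  x_3 = (-11 - (-3)·1.400 - (-1)·1.360) / (7) = -0.777
Iteration 2:
  x_1 = (7 - (-1)·1.360 - (2)·-0.777) / (5) = 1.983
  x_2 = (4 - (-2)·1.983 - (-1)·-0.777) / (5) = 1.438
  x_3 = (-11 - (-3)·1.983 - (-1)·1.438) / (7) = -0.516
Iteration 3:
  x_1 = (7 - (-1)·1.438 - (2)·-0.516) / (5) = 1.894
  x_2 = (4 - (-2)·1.894 - (-1)·-0.516) / (5) = 1.454
  x_3 = (-11 - (-3)·1.894 - (-1)·1.454) / (7) = -0.552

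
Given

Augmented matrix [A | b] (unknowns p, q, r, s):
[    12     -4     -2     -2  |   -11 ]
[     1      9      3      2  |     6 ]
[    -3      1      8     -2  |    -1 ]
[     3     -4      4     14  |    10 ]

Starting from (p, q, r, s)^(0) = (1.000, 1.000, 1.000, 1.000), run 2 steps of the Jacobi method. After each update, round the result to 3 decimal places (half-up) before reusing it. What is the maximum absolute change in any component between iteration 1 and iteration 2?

Iteration 1:
  p = (-11 - (-4)·1.000 - (-2)·1.000 - (-2)·1.000) / (12) = -0.250
  q = (6 - (1)·1.000 - (3)·1.000 - (2)·1.000) / (9) = 0.000
  r = (-1 - (-3)·1.000 - (1)·1.000 - (-2)·1.000) / (8) = 0.375
  s = (10 - (3)·1.000 - (-4)·1.000 - (4)·1.000) / (14) = 0.500
Iteration 2:
  p = (-11 - (-4)·0.000 - (-2)·0.375 - (-2)·0.500) / (12) = -0.771
  q = (6 - (1)·-0.250 - (3)·0.375 - (2)·0.500) / (9) = 0.458
  r = (-1 - (-3)·-0.250 - (1)·0.000 - (-2)·0.500) / (8) = -0.094
  s = (10 - (3)·-0.250 - (-4)·0.000 - (4)·0.375) / (14) = 0.661
Change: (-0.521, 0.458, -0.469, 0.161) → max |·| = 0.521

0.521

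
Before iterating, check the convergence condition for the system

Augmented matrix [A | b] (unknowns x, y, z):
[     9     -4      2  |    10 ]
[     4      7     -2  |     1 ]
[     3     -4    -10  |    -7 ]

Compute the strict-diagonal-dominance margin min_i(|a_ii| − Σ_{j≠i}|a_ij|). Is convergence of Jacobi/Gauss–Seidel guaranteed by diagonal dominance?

row 1: |9| − (4+2) = 3
row 2: |7| − (4+2) = 1
row 3: |-10| − (3+4) = 3
minimum over rows = 1 → strictly diagonally dominant (convergence guaranteed)

1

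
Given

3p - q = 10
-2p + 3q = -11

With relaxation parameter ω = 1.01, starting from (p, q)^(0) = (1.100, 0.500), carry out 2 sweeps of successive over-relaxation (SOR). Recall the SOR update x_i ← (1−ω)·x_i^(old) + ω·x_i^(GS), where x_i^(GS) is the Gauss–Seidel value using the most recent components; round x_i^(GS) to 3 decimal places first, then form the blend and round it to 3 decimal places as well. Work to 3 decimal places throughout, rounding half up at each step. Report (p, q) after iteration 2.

(2.882, -1.749)

Iteration 1:
  p: GS value = (10 - (-1)·0.500) / (3) = 3.500;  p ← (1−ω)·1.100 + ω·3.500 = 3.524
  q: GS value = (-11 - (-2)·3.524) / (3) = -1.317;  q ← (1−ω)·0.500 + ω·-1.317 = -1.335
Iteration 2:
  p: GS value = (10 - (-1)·-1.335) / (3) = 2.888;  p ← (1−ω)·3.524 + ω·2.888 = 2.882
  q: GS value = (-11 - (-2)·2.882) / (3) = -1.745;  q ← (1−ω)·-1.335 + ω·-1.745 = -1.749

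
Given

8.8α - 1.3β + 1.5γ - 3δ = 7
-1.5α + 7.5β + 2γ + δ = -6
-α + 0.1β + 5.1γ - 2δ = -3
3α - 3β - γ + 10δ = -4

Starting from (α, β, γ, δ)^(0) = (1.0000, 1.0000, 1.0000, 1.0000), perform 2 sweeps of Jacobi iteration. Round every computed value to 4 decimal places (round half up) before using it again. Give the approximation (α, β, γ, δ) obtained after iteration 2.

Iteration 1:
  α = (7 - (-1.3)·1.0000 - (1.5)·1.0000 - (-3)·1.0000) / (8.8) = 1.1136
  β = (-6 - (-1.5)·1.0000 - (2)·1.0000 - (1)·1.0000) / (7.5) = -1.0000
  γ = (-3 - (-1)·1.0000 - (0.1)·1.0000 - (-2)·1.0000) / (5.1) = -0.0196
  δ = (-4 - (3)·1.0000 - (-3)·1.0000 - (-1)·1.0000) / (10) = -0.3000
Iteration 2:
  α = (7 - (-1.3)·-1.0000 - (1.5)·-0.0196 - (-3)·-0.3000) / (8.8) = 0.5488
  β = (-6 - (-1.5)·1.1136 - (2)·-0.0196 - (1)·-0.3000) / (7.5) = -0.5321
  γ = (-3 - (-1)·1.1136 - (0.1)·-1.0000 - (-2)·-0.3000) / (5.1) = -0.4679
  δ = (-4 - (3)·1.1136 - (-3)·-1.0000 - (-1)·-0.0196) / (10) = -1.0360

(0.5488, -0.5321, -0.4679, -1.0360)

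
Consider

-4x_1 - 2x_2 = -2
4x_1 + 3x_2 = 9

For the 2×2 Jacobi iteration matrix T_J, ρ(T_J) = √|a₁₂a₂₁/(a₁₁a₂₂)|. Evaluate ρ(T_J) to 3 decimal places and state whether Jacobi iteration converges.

0.816

a₁₂a₂₁/(a₁₁a₂₂) = (-2)·(4) / ((-4)·(3)) = 0.666667
ρ = √|0.666667| = √0.666667 = 0.816
ρ < 1, so Jacobi converges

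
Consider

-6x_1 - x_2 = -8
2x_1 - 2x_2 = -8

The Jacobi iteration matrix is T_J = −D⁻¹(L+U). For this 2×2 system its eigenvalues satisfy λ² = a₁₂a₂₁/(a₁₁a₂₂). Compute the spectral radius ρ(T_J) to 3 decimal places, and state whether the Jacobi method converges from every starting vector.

0.408

a₁₂a₂₁/(a₁₁a₂₂) = (-1)·(2) / ((-6)·(-2)) = -0.166667
ρ = √|-0.166667| = √0.166667 = 0.408
ρ < 1, so Jacobi converges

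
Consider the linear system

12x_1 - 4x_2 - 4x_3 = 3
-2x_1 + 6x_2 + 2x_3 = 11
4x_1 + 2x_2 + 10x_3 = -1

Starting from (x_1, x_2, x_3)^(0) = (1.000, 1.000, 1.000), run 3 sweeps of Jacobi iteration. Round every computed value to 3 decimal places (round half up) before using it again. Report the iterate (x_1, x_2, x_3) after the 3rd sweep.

(0.763, 2.320, -0.826)

Iteration 1:
  x_1 = (3 - (-4)·1.000 - (-4)·1.000) / (12) = 0.917
  x_2 = (11 - (-2)·1.000 - (2)·1.000) / (6) = 1.833
  x_3 = (-1 - (4)·1.000 - (2)·1.000) / (10) = -0.700
Iteration 2:
  x_1 = (3 - (-4)·1.833 - (-4)·-0.700) / (12) = 0.628
  x_2 = (11 - (-2)·0.917 - (2)·-0.700) / (6) = 2.372
  x_3 = (-1 - (4)·0.917 - (2)·1.833) / (10) = -0.833
Iteration 3:
  x_1 = (3 - (-4)·2.372 - (-4)·-0.833) / (12) = 0.763
  x_2 = (11 - (-2)·0.628 - (2)·-0.833) / (6) = 2.320
  x_3 = (-1 - (4)·0.628 - (2)·2.372) / (10) = -0.826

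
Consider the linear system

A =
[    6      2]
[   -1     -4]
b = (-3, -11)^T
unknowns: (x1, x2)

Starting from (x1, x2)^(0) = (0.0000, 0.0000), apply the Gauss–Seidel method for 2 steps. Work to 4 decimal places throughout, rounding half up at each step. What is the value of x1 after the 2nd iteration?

Iteration 1:
  x1 = (-3 - (2)·0.0000) / (6) = -0.5000
  x2 = (-11 - (-1)·-0.5000) / (-4) = 2.8750
Iteration 2:
  x1 = (-3 - (2)·2.8750) / (6) = -1.4583
  x2 = (-11 - (-1)·-1.4583) / (-4) = 3.1146

-1.4583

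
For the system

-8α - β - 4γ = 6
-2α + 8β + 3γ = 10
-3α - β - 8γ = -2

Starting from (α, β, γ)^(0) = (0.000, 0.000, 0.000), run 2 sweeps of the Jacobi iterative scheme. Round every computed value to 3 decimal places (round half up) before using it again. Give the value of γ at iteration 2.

0.375

Iteration 1:
  α = (6 - (-1)·0.000 - (-4)·0.000) / (-8) = -0.750
  β = (10 - (-2)·0.000 - (3)·0.000) / (8) = 1.250
  γ = (-2 - (-3)·0.000 - (-1)·0.000) / (-8) = 0.250
Iteration 2:
  α = (6 - (-1)·1.250 - (-4)·0.250) / (-8) = -1.031
  β = (10 - (-2)·-0.750 - (3)·0.250) / (8) = 0.969
  γ = (-2 - (-3)·-0.750 - (-1)·1.250) / (-8) = 0.375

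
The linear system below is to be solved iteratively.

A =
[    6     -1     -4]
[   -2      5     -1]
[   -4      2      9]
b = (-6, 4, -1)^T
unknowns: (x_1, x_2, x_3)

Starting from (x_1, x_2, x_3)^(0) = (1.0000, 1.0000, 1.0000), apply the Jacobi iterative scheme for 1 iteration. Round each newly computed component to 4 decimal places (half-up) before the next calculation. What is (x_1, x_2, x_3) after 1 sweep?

(-0.1667, 1.4000, 0.1111)

Iteration 1:
  x_1 = (-6 - (-1)·1.0000 - (-4)·1.0000) / (6) = -0.1667
  x_2 = (4 - (-2)·1.0000 - (-1)·1.0000) / (5) = 1.4000
  x_3 = (-1 - (-4)·1.0000 - (2)·1.0000) / (9) = 0.1111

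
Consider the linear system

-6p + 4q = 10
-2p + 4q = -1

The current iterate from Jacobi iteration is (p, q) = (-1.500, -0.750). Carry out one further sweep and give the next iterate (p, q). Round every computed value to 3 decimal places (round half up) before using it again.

(-2.167, -1.000)

One sweep:
  p = (10 - (4)·-0.750) / (-6) = -2.167
  q = (-1 - (-2)·-1.500) / (4) = -1.000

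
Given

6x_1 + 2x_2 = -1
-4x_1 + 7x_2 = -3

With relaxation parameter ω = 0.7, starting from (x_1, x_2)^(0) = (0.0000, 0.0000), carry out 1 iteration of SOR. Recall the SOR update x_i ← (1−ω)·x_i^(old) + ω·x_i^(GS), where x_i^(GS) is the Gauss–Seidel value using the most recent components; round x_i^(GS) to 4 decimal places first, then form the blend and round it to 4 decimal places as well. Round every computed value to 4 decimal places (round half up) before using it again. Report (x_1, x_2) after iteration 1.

(-0.1167, -0.3467)

Iteration 1:
  x_1: GS value = (-1 - (2)·0.0000) / (6) = -0.1667;  x_1 ← (1−ω)·0.0000 + ω·-0.1667 = -0.1167
  x_2: GS value = (-3 - (-4)·-0.1167) / (7) = -0.4953;  x_2 ← (1−ω)·0.0000 + ω·-0.4953 = -0.3467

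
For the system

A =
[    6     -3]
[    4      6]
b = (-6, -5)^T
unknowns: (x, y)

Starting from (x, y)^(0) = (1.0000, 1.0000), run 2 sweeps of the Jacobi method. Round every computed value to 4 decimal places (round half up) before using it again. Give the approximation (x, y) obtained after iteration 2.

Iteration 1:
  x = (-6 - (-3)·1.0000) / (6) = -0.5000
  y = (-5 - (4)·1.0000) / (6) = -1.5000
Iteration 2:
  x = (-6 - (-3)·-1.5000) / (6) = -1.7500
  y = (-5 - (4)·-0.5000) / (6) = -0.5000

(-1.7500, -0.5000)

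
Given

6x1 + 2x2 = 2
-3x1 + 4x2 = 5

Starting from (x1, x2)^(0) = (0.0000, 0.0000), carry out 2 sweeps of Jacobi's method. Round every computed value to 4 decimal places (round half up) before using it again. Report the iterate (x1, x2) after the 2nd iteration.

Iteration 1:
  x1 = (2 - (2)·0.0000) / (6) = 0.3333
  x2 = (5 - (-3)·0.0000) / (4) = 1.2500
Iteration 2:
  x1 = (2 - (2)·1.2500) / (6) = -0.0833
  x2 = (5 - (-3)·0.3333) / (4) = 1.5000

(-0.0833, 1.5000)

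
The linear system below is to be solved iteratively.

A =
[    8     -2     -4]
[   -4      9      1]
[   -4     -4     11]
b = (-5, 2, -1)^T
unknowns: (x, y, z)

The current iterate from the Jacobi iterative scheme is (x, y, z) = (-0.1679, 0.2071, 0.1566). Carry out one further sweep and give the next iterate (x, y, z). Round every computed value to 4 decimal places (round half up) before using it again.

One sweep:
  x = (-5 - (-2)·0.2071 - (-4)·0.1566) / (8) = -0.4949
  y = (2 - (-4)·-0.1679 - (1)·0.1566) / (9) = 0.1302
  z = (-1 - (-4)·-0.1679 - (-4)·0.2071) / (11) = -0.0767

(-0.4949, 0.1302, -0.0767)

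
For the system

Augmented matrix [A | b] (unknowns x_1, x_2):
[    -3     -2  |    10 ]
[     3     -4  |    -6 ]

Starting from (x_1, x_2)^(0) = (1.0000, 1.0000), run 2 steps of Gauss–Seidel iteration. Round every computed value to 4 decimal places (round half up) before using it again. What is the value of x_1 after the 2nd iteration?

-2.3333

Iteration 1:
  x_1 = (10 - (-2)·1.0000) / (-3) = -4.0000
  x_2 = (-6 - (3)·-4.0000) / (-4) = -1.5000
Iteration 2:
  x_1 = (10 - (-2)·-1.5000) / (-3) = -2.3333
  x_2 = (-6 - (3)·-2.3333) / (-4) = -0.2500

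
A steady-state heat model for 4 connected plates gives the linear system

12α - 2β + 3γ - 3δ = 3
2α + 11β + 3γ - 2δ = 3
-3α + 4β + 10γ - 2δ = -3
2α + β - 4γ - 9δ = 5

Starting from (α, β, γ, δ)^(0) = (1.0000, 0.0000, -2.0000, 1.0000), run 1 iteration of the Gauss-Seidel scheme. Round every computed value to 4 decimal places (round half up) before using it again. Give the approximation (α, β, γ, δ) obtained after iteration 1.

(1.0000, 0.8182, -0.1273, -0.1858)

Iteration 1:
  α = (3 - (-2)·0.0000 - (3)·-2.0000 - (-3)·1.0000) / (12) = 1.0000
  β = (3 - (2)·1.0000 - (3)·-2.0000 - (-2)·1.0000) / (11) = 0.8182
  γ = (-3 - (-3)·1.0000 - (4)·0.8182 - (-2)·1.0000) / (10) = -0.1273
  δ = (5 - (2)·1.0000 - (1)·0.8182 - (-4)·-0.1273) / (-9) = -0.1858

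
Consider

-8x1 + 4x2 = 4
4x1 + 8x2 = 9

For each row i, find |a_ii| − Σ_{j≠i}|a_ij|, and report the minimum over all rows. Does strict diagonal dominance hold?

row 1: |-8| − (4) = 4
row 2: |8| − (4) = 4
minimum over rows = 4 → strictly diagonally dominant (convergence guaranteed)

4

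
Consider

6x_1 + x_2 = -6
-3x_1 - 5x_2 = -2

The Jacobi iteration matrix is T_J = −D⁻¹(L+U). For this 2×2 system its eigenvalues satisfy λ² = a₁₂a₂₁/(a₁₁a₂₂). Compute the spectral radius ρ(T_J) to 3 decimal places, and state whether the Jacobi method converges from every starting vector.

0.316

a₁₂a₂₁/(a₁₁a₂₂) = (1)·(-3) / ((6)·(-5)) = 0.100000
ρ = √|0.100000| = √0.100000 = 0.316
ρ < 1, so Jacobi converges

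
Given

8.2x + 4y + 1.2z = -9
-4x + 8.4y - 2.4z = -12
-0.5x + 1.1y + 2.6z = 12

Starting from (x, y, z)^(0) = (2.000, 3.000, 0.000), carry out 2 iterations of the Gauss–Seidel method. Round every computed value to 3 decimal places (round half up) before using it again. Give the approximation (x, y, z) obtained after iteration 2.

(-0.573, -0.203, 4.591)

Iteration 1:
  x = (-9 - (4)·3.000 - (1.2)·0.000) / (8.2) = -2.561
  y = (-12 - (-4)·-2.561 - (-2.4)·0.000) / (8.4) = -2.648
  z = (12 - (-0.5)·-2.561 - (1.1)·-2.648) / (2.6) = 5.243
Iteration 2:
  x = (-9 - (4)·-2.648 - (1.2)·5.243) / (8.2) = -0.573
  y = (-12 - (-4)·-0.573 - (-2.4)·5.243) / (8.4) = -0.203
  z = (12 - (-0.5)·-0.573 - (1.1)·-0.203) / (2.6) = 4.591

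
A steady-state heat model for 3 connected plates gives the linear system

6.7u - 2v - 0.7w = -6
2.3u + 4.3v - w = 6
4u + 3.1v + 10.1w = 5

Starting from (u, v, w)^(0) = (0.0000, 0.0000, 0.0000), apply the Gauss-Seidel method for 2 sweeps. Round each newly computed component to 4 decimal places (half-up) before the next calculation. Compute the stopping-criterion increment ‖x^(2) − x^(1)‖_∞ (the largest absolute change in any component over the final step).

Iteration 1:
  u = (-6 - (-2)·0.0000 - (-0.7)·0.0000) / (6.7) = -0.8955
  v = (6 - (2.3)·-0.8955 - (-1)·0.0000) / (4.3) = 1.8743
  w = (5 - (4)·-0.8955 - (3.1)·1.8743) / (10.1) = 0.2744
Iteration 2:
  u = (-6 - (-2)·1.8743 - (-0.7)·0.2744) / (6.7) = -0.3074
  v = (6 - (2.3)·-0.3074 - (-1)·0.2744) / (4.3) = 1.6236
  w = (5 - (4)·-0.3074 - (3.1)·1.6236) / (10.1) = 0.1185
Change: (0.5881, -0.2507, -0.1559) → max |·| = 0.5881

0.5881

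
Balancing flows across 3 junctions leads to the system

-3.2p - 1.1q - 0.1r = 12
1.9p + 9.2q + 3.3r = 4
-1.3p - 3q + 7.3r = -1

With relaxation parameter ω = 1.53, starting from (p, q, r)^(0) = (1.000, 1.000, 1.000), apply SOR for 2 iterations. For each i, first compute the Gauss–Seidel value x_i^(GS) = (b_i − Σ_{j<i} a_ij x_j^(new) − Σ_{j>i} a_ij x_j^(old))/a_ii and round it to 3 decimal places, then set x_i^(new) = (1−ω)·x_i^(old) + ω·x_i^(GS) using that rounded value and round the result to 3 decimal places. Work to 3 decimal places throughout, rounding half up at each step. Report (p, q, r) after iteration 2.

Iteration 1:
  p: GS value = (12 - (-1.1)·1.000 - (-0.1)·1.000) / (-3.2) = -4.125;  p ← (1−ω)·1.000 + ω·-4.125 = -6.841
  q: GS value = (4 - (1.9)·-6.841 - (3.3)·1.000) / (9.2) = 1.489;  q ← (1−ω)·1.000 + ω·1.489 = 1.748
  r: GS value = (-1 - (-1.3)·-6.841 - (-3)·1.748) / (7.3) = -0.637;  r ← (1−ω)·1.000 + ω·-0.637 = -1.505
Iteration 2:
  p: GS value = (12 - (-1.1)·1.748 - (-0.1)·-1.505) / (-3.2) = -4.304;  p ← (1−ω)·-6.841 + ω·-4.304 = -2.959
  q: GS value = (4 - (1.9)·-2.959 - (3.3)·-1.505) / (9.2) = 1.586;  q ← (1−ω)·1.748 + ω·1.586 = 1.500
  r: GS value = (-1 - (-1.3)·-2.959 - (-3)·1.500) / (7.3) = -0.047;  r ← (1−ω)·-1.505 + ω·-0.047 = 0.726

(-2.959, 1.500, 0.726)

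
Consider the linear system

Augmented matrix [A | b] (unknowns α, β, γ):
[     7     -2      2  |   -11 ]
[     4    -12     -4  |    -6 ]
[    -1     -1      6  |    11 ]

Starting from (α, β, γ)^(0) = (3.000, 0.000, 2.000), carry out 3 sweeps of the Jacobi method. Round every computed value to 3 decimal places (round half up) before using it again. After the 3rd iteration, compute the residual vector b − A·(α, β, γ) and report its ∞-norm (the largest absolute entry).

Iteration 1:
  α = (-11 - (-2)·0.000 - (2)·2.000) / (7) = -2.143
  β = (-6 - (4)·3.000 - (-4)·2.000) / (-12) = 0.833
  γ = (11 - (-1)·3.000 - (-1)·0.000) / (6) = 2.333
Iteration 2:
  α = (-11 - (-2)·0.833 - (2)·2.333) / (7) = -2.000
  β = (-6 - (4)·-2.143 - (-4)·2.333) / (-12) = -0.992
  γ = (11 - (-1)·-2.143 - (-1)·0.833) / (6) = 1.615
Iteration 3:
  α = (-11 - (-2)·-0.992 - (2)·1.615) / (7) = -2.316
  β = (-6 - (4)·-2.000 - (-4)·1.615) / (-12) = -0.705
  γ = (11 - (-1)·-2.000 - (-1)·-0.992) / (6) = 1.335
Residual b − A·x = (1.132, 0.144, -0.031); ∞-norm = 1.132

1.132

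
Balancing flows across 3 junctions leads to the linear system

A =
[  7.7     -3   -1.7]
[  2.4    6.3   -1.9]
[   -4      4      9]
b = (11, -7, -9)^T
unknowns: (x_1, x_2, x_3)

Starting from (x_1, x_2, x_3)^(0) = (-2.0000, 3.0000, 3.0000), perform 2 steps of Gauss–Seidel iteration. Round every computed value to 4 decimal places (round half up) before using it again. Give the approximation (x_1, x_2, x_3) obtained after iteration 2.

Iteration 1:
  x_1 = (11 - (-3)·3.0000 - (-1.7)·3.0000) / (7.7) = 3.2597
  x_2 = (-7 - (2.4)·3.2597 - (-1.9)·3.0000) / (6.3) = -1.4481
  x_3 = (-9 - (-4)·3.2597 - (4)·-1.4481) / (9) = 1.0924
Iteration 2:
  x_1 = (11 - (-3)·-1.4481 - (-1.7)·1.0924) / (7.7) = 1.1056
  x_2 = (-7 - (2.4)·1.1056 - (-1.9)·1.0924) / (6.3) = -1.2028
  x_3 = (-9 - (-4)·1.1056 - (4)·-1.2028) / (9) = 0.0260

(1.1056, -1.2028, 0.0260)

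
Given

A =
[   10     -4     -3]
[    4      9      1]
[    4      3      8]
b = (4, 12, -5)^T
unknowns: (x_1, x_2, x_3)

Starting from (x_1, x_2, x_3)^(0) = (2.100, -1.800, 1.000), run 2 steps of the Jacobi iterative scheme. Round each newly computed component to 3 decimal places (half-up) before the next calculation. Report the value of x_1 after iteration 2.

0.216

Iteration 1:
  x_1 = (4 - (-4)·-1.800 - (-3)·1.000) / (10) = -0.020
  x_2 = (12 - (4)·2.100 - (1)·1.000) / (9) = 0.289
  x_3 = (-5 - (4)·2.100 - (3)·-1.800) / (8) = -1.000
Iteration 2:
  x_1 = (4 - (-4)·0.289 - (-3)·-1.000) / (10) = 0.216
  x_2 = (12 - (4)·-0.020 - (1)·-1.000) / (9) = 1.453
  x_3 = (-5 - (4)·-0.020 - (3)·0.289) / (8) = -0.723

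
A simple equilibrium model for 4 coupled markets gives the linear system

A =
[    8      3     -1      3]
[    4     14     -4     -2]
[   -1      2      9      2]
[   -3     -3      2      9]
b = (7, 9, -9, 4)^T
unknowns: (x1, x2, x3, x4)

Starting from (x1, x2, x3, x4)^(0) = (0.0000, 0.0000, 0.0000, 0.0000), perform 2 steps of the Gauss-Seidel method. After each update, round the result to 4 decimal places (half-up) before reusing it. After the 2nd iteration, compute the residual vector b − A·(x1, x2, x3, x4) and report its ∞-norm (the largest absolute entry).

Iteration 1:
  x1 = (7 - (3)·0.0000 - (-1)·0.0000 - (3)·0.0000) / (8) = 0.8750
  x2 = (9 - (4)·0.8750 - (-4)·0.0000 - (-2)·0.0000) / (14) = 0.3929
  x3 = (-9 - (-1)·0.8750 - (2)·0.3929 - (2)·0.0000) / (9) = -0.9901
  x4 = (4 - (-3)·0.8750 - (-3)·0.3929 - (2)·-0.9901) / (9) = 1.0871
Iteration 2:
  x1 = (7 - (3)·0.3929 - (-1)·-0.9901 - (3)·1.0871) / (8) = 0.1962
  x2 = (9 - (4)·0.1962 - (-4)·-0.9901 - (-2)·1.0871) / (14) = 0.4592
  x3 = (-9 - (-1)·0.1962 - (2)·0.4592 - (2)·1.0871) / (9) = -1.3218
  x4 = (4 - (-3)·0.1962 - (-3)·0.4592 - (2)·-1.3218) / (9) = 0.9566
Residual b − A·x = (-0.1388, -1.5876, 0.2608, 0.0004); ∞-norm = 1.5876

1.5876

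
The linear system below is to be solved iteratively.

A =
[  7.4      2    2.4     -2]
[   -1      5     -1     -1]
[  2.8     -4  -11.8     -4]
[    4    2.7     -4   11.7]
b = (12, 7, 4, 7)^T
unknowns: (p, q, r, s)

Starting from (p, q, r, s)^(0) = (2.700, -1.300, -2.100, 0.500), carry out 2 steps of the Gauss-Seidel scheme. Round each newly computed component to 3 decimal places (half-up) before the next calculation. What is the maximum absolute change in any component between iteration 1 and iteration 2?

1.715

Iteration 1:
  p = (12 - (2)·-1.300 - (2.4)·-2.100 - (-2)·0.500) / (7.4) = 2.789
  q = (7 - (-1)·2.789 - (-1)·-2.100 - (-1)·0.500) / (5) = 1.638
  r = (4 - (2.8)·2.789 - (-4)·1.638 - (-4)·0.500) / (-11.8) = -0.402
  s = (7 - (4)·2.789 - (2.7)·1.638 - (-4)·-0.402) / (11.7) = -0.871
Iteration 2:
  p = (12 - (2)·1.638 - (2.4)·-0.402 - (-2)·-0.871) / (7.4) = 1.074
  q = (7 - (-1)·1.074 - (-1)·-0.402 - (-1)·-0.871) / (5) = 1.360
  r = (4 - (2.8)·1.074 - (-4)·1.360 - (-4)·-0.871) / (-11.8) = -0.250
  s = (7 - (4)·1.074 - (2.7)·1.360 - (-4)·-0.250) / (11.7) = -0.168
Change: (-1.715, -0.278, 0.152, 0.703) → max |·| = 1.715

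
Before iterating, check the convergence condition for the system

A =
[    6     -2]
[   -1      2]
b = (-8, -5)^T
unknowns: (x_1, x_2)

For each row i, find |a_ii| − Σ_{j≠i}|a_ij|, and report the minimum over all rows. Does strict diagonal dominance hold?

1

row 1: |6| − (2) = 4
row 2: |2| − (1) = 1
minimum over rows = 1 → strictly diagonally dominant (convergence guaranteed)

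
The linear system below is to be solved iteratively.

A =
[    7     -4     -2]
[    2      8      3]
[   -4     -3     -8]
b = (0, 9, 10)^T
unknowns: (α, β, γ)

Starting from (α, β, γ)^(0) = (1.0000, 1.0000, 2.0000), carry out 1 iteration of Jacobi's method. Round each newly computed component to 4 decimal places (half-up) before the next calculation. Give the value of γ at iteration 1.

-2.1250

Iteration 1:
  α = (0 - (-4)·1.0000 - (-2)·2.0000) / (7) = 1.1429
  β = (9 - (2)·1.0000 - (3)·2.0000) / (8) = 0.1250
  γ = (10 - (-4)·1.0000 - (-3)·1.0000) / (-8) = -2.1250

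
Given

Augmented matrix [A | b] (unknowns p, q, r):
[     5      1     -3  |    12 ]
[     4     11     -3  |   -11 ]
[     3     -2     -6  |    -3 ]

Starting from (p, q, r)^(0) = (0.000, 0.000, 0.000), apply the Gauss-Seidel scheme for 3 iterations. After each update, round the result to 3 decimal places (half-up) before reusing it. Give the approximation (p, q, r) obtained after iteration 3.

(4.704, -1.835, 3.464)

Iteration 1:
  p = (12 - (1)·0.000 - (-3)·0.000) / (5) = 2.400
  q = (-11 - (4)·2.400 - (-3)·0.000) / (11) = -1.873
  r = (-3 - (3)·2.400 - (-2)·-1.873) / (-6) = 2.324
Iteration 2:
  p = (12 - (1)·-1.873 - (-3)·2.324) / (5) = 4.169
  q = (-11 - (4)·4.169 - (-3)·2.324) / (11) = -1.882
  r = (-3 - (3)·4.169 - (-2)·-1.882) / (-6) = 3.212
Iteration 3:
  p = (12 - (1)·-1.882 - (-3)·3.212) / (5) = 4.704
  q = (-11 - (4)·4.704 - (-3)·3.212) / (11) = -1.835
  r = (-3 - (3)·4.704 - (-2)·-1.835) / (-6) = 3.464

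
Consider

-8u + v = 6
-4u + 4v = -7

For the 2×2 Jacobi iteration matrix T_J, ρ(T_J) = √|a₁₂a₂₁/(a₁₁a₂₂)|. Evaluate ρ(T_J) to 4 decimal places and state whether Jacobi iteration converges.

a₁₂a₂₁/(a₁₁a₂₂) = (1)·(-4) / ((-8)·(4)) = 0.125000
ρ = √|0.125000| = √0.125000 = 0.3536
ρ < 1, so Jacobi converges

0.3536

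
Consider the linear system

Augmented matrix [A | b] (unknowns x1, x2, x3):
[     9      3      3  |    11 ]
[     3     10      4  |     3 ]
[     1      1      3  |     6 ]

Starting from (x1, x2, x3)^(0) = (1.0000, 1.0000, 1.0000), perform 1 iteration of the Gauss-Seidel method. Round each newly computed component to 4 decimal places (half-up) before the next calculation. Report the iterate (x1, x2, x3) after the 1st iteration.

Iteration 1:
  x1 = (11 - (3)·1.0000 - (3)·1.0000) / (9) = 0.5556
  x2 = (3 - (3)·0.5556 - (4)·1.0000) / (10) = -0.2667
  x3 = (6 - (1)·0.5556 - (1)·-0.2667) / (3) = 1.9037

(0.5556, -0.2667, 1.9037)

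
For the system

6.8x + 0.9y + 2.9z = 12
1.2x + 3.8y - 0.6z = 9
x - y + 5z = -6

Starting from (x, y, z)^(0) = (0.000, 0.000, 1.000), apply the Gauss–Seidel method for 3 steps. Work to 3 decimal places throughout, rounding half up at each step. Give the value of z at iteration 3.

Iteration 1:
  x = (12 - (0.9)·0.000 - (2.9)·1.000) / (6.8) = 1.338
  y = (9 - (1.2)·1.338 - (-0.6)·1.000) / (3.8) = 2.104
  z = (-6 - (1)·1.338 - (-1)·2.104) / (5) = -1.047
Iteration 2:
  x = (12 - (0.9)·2.104 - (2.9)·-1.047) / (6.8) = 1.933
  y = (9 - (1.2)·1.933 - (-0.6)·-1.047) / (3.8) = 1.593
  z = (-6 - (1)·1.933 - (-1)·1.593) / (5) = -1.268
Iteration 3:
  x = (12 - (0.9)·1.593 - (2.9)·-1.268) / (6.8) = 2.095
  y = (9 - (1.2)·2.095 - (-0.6)·-1.268) / (3.8) = 1.507
  z = (-6 - (1)·2.095 - (-1)·1.507) / (5) = -1.318

-1.318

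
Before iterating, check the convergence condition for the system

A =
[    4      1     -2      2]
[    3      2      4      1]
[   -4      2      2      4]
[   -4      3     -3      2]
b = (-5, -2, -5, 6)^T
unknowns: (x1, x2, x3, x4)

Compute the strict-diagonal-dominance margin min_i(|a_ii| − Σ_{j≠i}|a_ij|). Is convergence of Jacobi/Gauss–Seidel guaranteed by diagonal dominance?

-8

row 1: |4| − (1+2+2) = -1
row 2: |2| − (3+4+1) = -6
row 3: |2| − (4+2+4) = -8
row 4: |2| − (4+3+3) = -8
minimum over rows = -8 → not strictly diagonally dominant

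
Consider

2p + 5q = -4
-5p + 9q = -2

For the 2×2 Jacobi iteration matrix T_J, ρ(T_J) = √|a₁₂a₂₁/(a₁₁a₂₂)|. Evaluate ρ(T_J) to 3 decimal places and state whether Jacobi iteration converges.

1.179

a₁₂a₂₁/(a₁₁a₂₂) = (5)·(-5) / ((2)·(9)) = -1.388889
ρ = √|-1.388889| = √1.388889 = 1.179
ρ > 1, so Jacobi diverges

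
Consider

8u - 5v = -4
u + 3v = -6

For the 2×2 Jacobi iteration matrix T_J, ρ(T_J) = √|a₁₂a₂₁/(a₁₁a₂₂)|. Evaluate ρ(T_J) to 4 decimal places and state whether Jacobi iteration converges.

0.4564

a₁₂a₂₁/(a₁₁a₂₂) = (-5)·(1) / ((8)·(3)) = -0.208333
ρ = √|-0.208333| = √0.208333 = 0.4564
ρ < 1, so Jacobi converges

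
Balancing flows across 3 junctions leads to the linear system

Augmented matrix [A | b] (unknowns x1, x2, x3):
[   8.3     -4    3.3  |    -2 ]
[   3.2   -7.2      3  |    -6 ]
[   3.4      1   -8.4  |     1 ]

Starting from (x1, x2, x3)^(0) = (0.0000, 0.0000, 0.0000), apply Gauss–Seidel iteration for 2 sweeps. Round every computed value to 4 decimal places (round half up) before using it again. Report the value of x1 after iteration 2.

Iteration 1:
  x1 = (-2 - (-4)·0.0000 - (3.3)·0.0000) / (8.3) = -0.2410
  x2 = (-6 - (3.2)·-0.2410 - (3)·0.0000) / (-7.2) = 0.7262
  x3 = (1 - (3.4)·-0.2410 - (1)·0.7262) / (-8.4) = -0.1301
Iteration 2:
  x1 = (-2 - (-4)·0.7262 - (3.3)·-0.1301) / (8.3) = 0.1607
  x2 = (-6 - (3.2)·0.1607 - (3)·-0.1301) / (-7.2) = 0.8505
  x3 = (1 - (3.4)·0.1607 - (1)·0.8505) / (-8.4) = 0.0472

0.1607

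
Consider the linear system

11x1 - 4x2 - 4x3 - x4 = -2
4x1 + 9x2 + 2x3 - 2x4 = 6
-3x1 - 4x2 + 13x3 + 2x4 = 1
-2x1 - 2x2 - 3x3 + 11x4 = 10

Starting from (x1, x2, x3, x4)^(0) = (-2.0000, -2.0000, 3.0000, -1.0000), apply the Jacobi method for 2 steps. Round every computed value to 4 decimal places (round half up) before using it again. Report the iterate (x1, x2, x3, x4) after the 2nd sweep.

Iteration 1:
  x1 = (-2 - (-4)·-2.0000 - (-4)·3.0000 - (-1)·-1.0000) / (11) = 0.0909
  x2 = (6 - (4)·-2.0000 - (2)·3.0000 - (-2)·-1.0000) / (9) = 0.6667
  x3 = (1 - (-3)·-2.0000 - (-4)·-2.0000 - (2)·-1.0000) / (13) = -0.8462
  x4 = (10 - (-2)·-2.0000 - (-2)·-2.0000 - (-3)·3.0000) / (11) = 1.0000
Iteration 2:
  x1 = (-2 - (-4)·0.6667 - (-4)·-0.8462 - (-1)·1.0000) / (11) = -0.1562
  x2 = (6 - (4)·0.0909 - (2)·-0.8462 - (-2)·1.0000) / (9) = 1.0365
  x3 = (1 - (-3)·0.0909 - (-4)·0.6667 - (2)·1.0000) / (13) = 0.1492
  x4 = (10 - (-2)·0.0909 - (-2)·0.6667 - (-3)·-0.8462) / (11) = 0.8161

(-0.1562, 1.0365, 0.1492, 0.8161)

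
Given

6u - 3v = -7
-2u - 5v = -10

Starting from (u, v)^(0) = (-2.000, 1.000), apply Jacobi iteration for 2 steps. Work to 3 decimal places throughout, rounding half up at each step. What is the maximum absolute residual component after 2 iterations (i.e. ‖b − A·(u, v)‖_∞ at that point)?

1.801

Iteration 1:
  u = (-7 - (-3)·1.000) / (6) = -0.667
  v = (-10 - (-2)·-2.000) / (-5) = 2.800
Iteration 2:
  u = (-7 - (-3)·2.800) / (6) = 0.233
  v = (-10 - (-2)·-0.667) / (-5) = 2.267
Residual b − A·x = (-1.597, 1.801); ∞-norm = 1.801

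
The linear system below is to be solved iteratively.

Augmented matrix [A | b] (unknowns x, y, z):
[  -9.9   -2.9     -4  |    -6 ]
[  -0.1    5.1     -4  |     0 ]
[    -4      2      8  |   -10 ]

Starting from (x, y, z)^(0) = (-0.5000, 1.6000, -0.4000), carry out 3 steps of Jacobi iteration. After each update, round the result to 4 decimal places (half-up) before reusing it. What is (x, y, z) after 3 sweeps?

Iteration 1:
  x = (-6 - (-2.9)·1.6000 - (-4)·-0.4000) / (-9.9) = 0.2990
  y = (0 - (-0.1)·-0.5000 - (-4)·-0.4000) / (5.1) = -0.3235
  z = (-10 - (-4)·-0.5000 - (2)·1.6000) / (8) = -1.9000
Iteration 2:
  x = (-6 - (-2.9)·-0.3235 - (-4)·-1.9000) / (-9.9) = 1.4685
  y = (0 - (-0.1)·0.2990 - (-4)·-1.9000) / (5.1) = -1.4843
  z = (-10 - (-4)·0.2990 - (2)·-0.3235) / (8) = -1.0196
Iteration 3:
  x = (-6 - (-2.9)·-1.4843 - (-4)·-1.0196) / (-9.9) = 1.4528
  y = (0 - (-0.1)·1.4685 - (-4)·-1.0196) / (5.1) = -0.7709
  z = (-10 - (-4)·1.4685 - (2)·-1.4843) / (8) = -0.1447

(1.4528, -0.7709, -0.1447)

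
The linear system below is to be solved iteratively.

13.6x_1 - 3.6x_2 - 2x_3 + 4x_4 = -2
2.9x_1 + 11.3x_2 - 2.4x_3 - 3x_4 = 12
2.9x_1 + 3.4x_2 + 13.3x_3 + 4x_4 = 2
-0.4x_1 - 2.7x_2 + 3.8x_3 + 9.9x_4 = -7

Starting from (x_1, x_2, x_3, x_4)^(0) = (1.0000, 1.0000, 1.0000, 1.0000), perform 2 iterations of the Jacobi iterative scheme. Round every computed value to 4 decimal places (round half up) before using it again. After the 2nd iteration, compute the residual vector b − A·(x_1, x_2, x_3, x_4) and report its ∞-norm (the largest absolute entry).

Iteration 1:
  x_1 = (-2 - (-3.6)·1.0000 - (-2)·1.0000 - (4)·1.0000) / (13.6) = -0.0294
  x_2 = (12 - (2.9)·1.0000 - (-2.4)·1.0000 - (-3)·1.0000) / (11.3) = 1.2832
  x_3 = (2 - (2.9)·1.0000 - (3.4)·1.0000 - (4)·1.0000) / (13.3) = -0.6241
  x_4 = (-7 - (-0.4)·1.0000 - (-2.7)·1.0000 - (3.8)·1.0000) / (9.9) = -0.7778
Iteration 2:
  x_1 = (-2 - (-3.6)·1.2832 - (-2)·-0.6241 - (4)·-0.7778) / (13.6) = 0.3296
  x_2 = (12 - (2.9)·-0.0294 - (-2.4)·-0.6241 - (-3)·-0.7778) / (11.3) = 0.7304
  x_3 = (2 - (2.9)·-0.0294 - (3.4)·1.2832 - (4)·-0.7778) / (13.3) = 0.0627
  x_4 = (-7 - (-0.4)·-0.0294 - (-2.7)·1.2832 - (3.8)·-0.6241) / (9.9) = -0.1187
Residual b − A·x = (-3.2529, 2.5850, -1.7983, -3.9592); ∞-norm = 3.9592

3.9592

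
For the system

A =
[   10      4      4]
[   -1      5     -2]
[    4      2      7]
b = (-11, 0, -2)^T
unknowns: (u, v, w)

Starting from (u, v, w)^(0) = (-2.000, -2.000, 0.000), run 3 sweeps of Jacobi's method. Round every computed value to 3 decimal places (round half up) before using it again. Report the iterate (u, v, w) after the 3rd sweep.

(-1.305, -0.302, 0.432)

Iteration 1:
  u = (-11 - (4)·-2.000 - (4)·0.000) / (10) = -0.300
  v = (0 - (-1)·-2.000 - (-2)·0.000) / (5) = -0.400
  w = (-2 - (4)·-2.000 - (2)·-2.000) / (7) = 1.429
Iteration 2:
  u = (-11 - (4)·-0.400 - (4)·1.429) / (10) = -1.512
  v = (0 - (-1)·-0.300 - (-2)·1.429) / (5) = 0.512
  w = (-2 - (4)·-0.300 - (2)·-0.400) / (7) = 0.000
Iteration 3:
  u = (-11 - (4)·0.512 - (4)·0.000) / (10) = -1.305
  v = (0 - (-1)·-1.512 - (-2)·0.000) / (5) = -0.302
  w = (-2 - (4)·-1.512 - (2)·0.512) / (7) = 0.432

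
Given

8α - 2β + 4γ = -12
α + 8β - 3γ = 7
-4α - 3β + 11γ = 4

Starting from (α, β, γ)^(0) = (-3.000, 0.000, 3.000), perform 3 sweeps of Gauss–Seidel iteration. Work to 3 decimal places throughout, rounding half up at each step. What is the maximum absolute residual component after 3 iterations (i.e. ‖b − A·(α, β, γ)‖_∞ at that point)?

0.996

Iteration 1:
  α = (-12 - (-2)·0.000 - (4)·3.000) / (8) = -3.000
  β = (7 - (1)·-3.000 - (-3)·3.000) / (8) = 2.375
  γ = (4 - (-4)·-3.000 - (-3)·2.375) / (11) = -0.080
Iteration 2:
  α = (-12 - (-2)·2.375 - (4)·-0.080) / (8) = -0.866
  β = (7 - (1)·-0.866 - (-3)·-0.080) / (8) = 0.953
  γ = (4 - (-4)·-0.866 - (-3)·0.953) / (11) = 0.309
Iteration 3:
  α = (-12 - (-2)·0.953 - (4)·0.309) / (8) = -1.416
  β = (7 - (1)·-1.416 - (-3)·0.309) / (8) = 1.168
  γ = (4 - (-4)·-1.416 - (-3)·1.168) / (11) = 0.167
Residual b − A·x = (0.996, -0.427, 0.003); ∞-norm = 0.996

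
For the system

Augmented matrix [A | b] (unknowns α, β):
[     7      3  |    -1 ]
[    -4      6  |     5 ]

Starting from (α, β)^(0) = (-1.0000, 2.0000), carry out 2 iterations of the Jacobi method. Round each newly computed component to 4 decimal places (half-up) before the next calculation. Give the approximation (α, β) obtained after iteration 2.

Iteration 1:
  α = (-1 - (3)·2.0000) / (7) = -1.0000
  β = (5 - (-4)·-1.0000) / (6) = 0.1667
Iteration 2:
  α = (-1 - (3)·0.1667) / (7) = -0.2143
  β = (5 - (-4)·-1.0000) / (6) = 0.1667

(-0.2143, 0.1667)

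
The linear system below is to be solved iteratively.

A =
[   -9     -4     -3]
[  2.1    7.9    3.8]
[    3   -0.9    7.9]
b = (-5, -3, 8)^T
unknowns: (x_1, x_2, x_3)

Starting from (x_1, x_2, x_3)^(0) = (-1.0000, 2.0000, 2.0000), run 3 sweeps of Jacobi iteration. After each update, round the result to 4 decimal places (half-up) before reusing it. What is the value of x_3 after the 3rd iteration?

0.7234

Iteration 1:
  x_1 = (-5 - (-4)·2.0000 - (-3)·2.0000) / (-9) = -1.0000
  x_2 = (-3 - (2.1)·-1.0000 - (3.8)·2.0000) / (7.9) = -1.0759
  x_3 = (8 - (3)·-1.0000 - (-0.9)·2.0000) / (7.9) = 1.6203
Iteration 2:
  x_1 = (-5 - (-4)·-1.0759 - (-3)·1.6203) / (-9) = 0.4936
  x_2 = (-3 - (2.1)·-1.0000 - (3.8)·1.6203) / (7.9) = -0.8933
  x_3 = (8 - (3)·-1.0000 - (-0.9)·-1.0759) / (7.9) = 1.2698
Iteration 3:
  x_1 = (-5 - (-4)·-0.8933 - (-3)·1.2698) / (-9) = 0.5293
  x_2 = (-3 - (2.1)·0.4936 - (3.8)·1.2698) / (7.9) = -1.1217
  x_3 = (8 - (3)·0.4936 - (-0.9)·-0.8933) / (7.9) = 0.7234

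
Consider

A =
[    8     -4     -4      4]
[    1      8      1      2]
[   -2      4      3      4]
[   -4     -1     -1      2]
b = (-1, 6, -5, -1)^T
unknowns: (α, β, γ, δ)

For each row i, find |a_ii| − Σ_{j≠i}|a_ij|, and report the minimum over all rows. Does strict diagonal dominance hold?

row 1: |8| − (4+4+4) = -4
row 2: |8| − (1+1+2) = 4
row 3: |3| − (2+4+4) = -7
row 4: |2| − (4+1+1) = -4
minimum over rows = -7 → not strictly diagonally dominant

-7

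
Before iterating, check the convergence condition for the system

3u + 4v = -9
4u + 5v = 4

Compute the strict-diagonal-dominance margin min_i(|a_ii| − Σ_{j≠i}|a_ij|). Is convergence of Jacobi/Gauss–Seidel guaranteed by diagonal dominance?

-1

row 1: |3| − (4) = -1
row 2: |5| − (4) = 1
minimum over rows = -1 → not strictly diagonally dominant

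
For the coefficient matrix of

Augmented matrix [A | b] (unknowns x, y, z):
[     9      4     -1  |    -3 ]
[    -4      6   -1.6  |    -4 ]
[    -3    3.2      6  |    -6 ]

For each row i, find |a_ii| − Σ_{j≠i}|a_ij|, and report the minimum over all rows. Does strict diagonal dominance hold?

row 1: |9| − (4+1) = 4
row 2: |6| − (4+1.6) = 0.4
row 3: |6| − (3+3.2) = -0.2
minimum over rows = -0.2 → not strictly diagonally dominant

-0.2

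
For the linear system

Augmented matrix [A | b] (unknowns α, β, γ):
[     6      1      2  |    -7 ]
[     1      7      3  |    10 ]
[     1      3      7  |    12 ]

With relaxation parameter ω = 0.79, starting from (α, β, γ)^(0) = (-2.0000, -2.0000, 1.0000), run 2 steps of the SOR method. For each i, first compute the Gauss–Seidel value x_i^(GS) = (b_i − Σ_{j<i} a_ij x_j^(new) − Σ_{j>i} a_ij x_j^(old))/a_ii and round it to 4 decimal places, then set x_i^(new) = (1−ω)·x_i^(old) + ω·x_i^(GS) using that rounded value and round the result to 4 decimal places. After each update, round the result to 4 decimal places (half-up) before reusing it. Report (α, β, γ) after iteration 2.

(-1.6774, 0.9062, 1.5600)

Iteration 1:
  α: GS value = (-7 - (1)·-2.0000 - (2)·1.0000) / (6) = -1.1667;  α ← (1−ω)·-2.0000 + ω·-1.1667 = -1.3417
  β: GS value = (10 - (1)·-1.3417 - (3)·1.0000) / (7) = 1.1917;  β ← (1−ω)·-2.0000 + ω·1.1917 = 0.5214
  γ: GS value = (12 - (1)·-1.3417 - (3)·0.5214) / (7) = 1.6825;  γ ← (1−ω)·1.0000 + ω·1.6825 = 1.5392
Iteration 2:
  α: GS value = (-7 - (1)·0.5214 - (2)·1.5392) / (6) = -1.7666;  α ← (1−ω)·-1.3417 + ω·-1.7666 = -1.6774
  β: GS value = (10 - (1)·-1.6774 - (3)·1.5392) / (7) = 1.0085;  β ← (1−ω)·0.5214 + ω·1.0085 = 0.9062
  γ: GS value = (12 - (1)·-1.6774 - (3)·0.9062) / (7) = 1.5655;  γ ← (1−ω)·1.5392 + ω·1.5655 = 1.5600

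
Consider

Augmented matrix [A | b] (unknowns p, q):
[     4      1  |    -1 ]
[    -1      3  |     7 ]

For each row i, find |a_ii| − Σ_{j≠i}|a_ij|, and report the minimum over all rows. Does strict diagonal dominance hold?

2

row 1: |4| − (1) = 3
row 2: |3| − (1) = 2
minimum over rows = 2 → strictly diagonally dominant (convergence guaranteed)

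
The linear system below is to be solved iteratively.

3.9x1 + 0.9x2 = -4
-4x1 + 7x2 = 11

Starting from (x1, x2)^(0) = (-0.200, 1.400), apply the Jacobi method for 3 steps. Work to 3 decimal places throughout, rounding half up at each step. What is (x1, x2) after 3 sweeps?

(-1.210, 0.793)

Iteration 1:
  x1 = (-4 - (0.9)·1.400) / (3.9) = -1.349
  x2 = (11 - (-4)·-0.200) / (7) = 1.457
Iteration 2:
  x1 = (-4 - (0.9)·1.457) / (3.9) = -1.362
  x2 = (11 - (-4)·-1.349) / (7) = 0.801
Iteration 3:
  x1 = (-4 - (0.9)·0.801) / (3.9) = -1.210
  x2 = (11 - (-4)·-1.362) / (7) = 0.793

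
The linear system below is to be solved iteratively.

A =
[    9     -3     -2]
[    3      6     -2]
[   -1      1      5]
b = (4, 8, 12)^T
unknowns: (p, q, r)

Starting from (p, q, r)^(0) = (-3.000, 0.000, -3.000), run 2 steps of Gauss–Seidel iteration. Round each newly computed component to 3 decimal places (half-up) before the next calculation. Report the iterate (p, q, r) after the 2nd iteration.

(1.096, 1.541, 2.311)

Iteration 1:
  p = (4 - (-3)·0.000 - (-2)·-3.000) / (9) = -0.222
  q = (8 - (3)·-0.222 - (-2)·-3.000) / (6) = 0.444
  r = (12 - (-1)·-0.222 - (1)·0.444) / (5) = 2.267
Iteration 2:
  p = (4 - (-3)·0.444 - (-2)·2.267) / (9) = 1.096
  q = (8 - (3)·1.096 - (-2)·2.267) / (6) = 1.541
  r = (12 - (-1)·1.096 - (1)·1.541) / (5) = 2.311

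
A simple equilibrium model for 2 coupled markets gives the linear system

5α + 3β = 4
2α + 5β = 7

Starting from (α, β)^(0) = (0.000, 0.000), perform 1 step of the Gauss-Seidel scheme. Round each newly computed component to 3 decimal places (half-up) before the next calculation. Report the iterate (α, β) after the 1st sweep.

Iteration 1:
  α = (4 - (3)·0.000) / (5) = 0.800
  β = (7 - (2)·0.800) / (5) = 1.080

(0.800, 1.080)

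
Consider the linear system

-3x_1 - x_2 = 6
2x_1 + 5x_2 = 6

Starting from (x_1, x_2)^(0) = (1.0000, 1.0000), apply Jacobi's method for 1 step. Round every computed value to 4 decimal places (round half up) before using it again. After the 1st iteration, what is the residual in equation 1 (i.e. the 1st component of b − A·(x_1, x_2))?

-0.1999

Iteration 1:
  x_1 = (6 - (-1)·1.0000) / (-3) = -2.3333
  x_2 = (6 - (2)·1.0000) / (5) = 0.8000
Residual b − A·x = (-0.1999, 6.6666)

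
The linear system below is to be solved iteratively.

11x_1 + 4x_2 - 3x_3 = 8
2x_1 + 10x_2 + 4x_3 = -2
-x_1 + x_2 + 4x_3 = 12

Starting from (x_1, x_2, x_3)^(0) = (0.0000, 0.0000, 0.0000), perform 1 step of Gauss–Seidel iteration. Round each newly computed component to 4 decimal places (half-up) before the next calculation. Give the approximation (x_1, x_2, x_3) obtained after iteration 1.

(0.7273, -0.3455, 3.2682)

Iteration 1:
  x_1 = (8 - (4)·0.0000 - (-3)·0.0000) / (11) = 0.7273
  x_2 = (-2 - (2)·0.7273 - (4)·0.0000) / (10) = -0.3455
  x_3 = (12 - (-1)·0.7273 - (1)·-0.3455) / (4) = 3.2682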